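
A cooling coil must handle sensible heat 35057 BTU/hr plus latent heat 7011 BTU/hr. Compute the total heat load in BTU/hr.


Qt = 35057 + 7011 = 42068 BTU/hr

42068 BTU/hr


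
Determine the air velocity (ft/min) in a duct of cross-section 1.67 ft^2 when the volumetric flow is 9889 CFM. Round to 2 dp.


V = 9889 / 1.67 = 5921.56 ft/min

5921.56 ft/min


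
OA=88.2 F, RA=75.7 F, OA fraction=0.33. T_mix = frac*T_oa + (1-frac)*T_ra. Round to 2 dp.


T_mix = 0.33*88.2 + 0.67*75.7 = 79.83 F

79.83 F


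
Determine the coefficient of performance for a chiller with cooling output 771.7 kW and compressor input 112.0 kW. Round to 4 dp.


COP = 771.7 / 112.0 = 6.8902

6.8902


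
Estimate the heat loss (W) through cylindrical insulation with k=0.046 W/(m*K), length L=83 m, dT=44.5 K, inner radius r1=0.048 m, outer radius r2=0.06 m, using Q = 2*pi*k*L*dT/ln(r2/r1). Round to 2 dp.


Q = 2*pi*0.046*83*44.5/ln(0.06/0.048) = 4784.00 W

4784.00 W


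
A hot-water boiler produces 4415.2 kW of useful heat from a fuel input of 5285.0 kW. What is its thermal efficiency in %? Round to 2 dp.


eta = (4415.2/5285.0)*100 = 83.54 %

83.54 %


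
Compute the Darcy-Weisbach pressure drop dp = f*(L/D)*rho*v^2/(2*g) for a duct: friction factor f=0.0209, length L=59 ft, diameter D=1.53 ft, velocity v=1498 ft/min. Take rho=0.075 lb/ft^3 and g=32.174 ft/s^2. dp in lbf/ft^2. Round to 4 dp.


v_fps = 1498/60 = 24.9667 ft/s
dp = 0.0209*(59/1.53)*0.075*24.9667^2/(2*32.174) = 0.5855 lbf/ft^2

0.5855 lbf/ft^2


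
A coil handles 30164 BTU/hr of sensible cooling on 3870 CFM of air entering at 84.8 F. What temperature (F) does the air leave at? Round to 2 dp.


dT = 30164/(1.08*3870) = 7.2170
T_leave = 84.8 - 7.2170 = 77.58 F

77.58 F


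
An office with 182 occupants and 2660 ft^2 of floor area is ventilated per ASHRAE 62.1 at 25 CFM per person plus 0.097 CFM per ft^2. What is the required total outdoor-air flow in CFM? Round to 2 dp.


Total = 182*25 + 2660*0.097 = 4808.02 CFM

4808.02 CFM


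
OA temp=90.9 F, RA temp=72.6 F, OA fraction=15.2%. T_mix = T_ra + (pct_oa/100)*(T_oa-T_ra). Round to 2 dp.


T_mix = 72.6 + (15.2/100)*(90.9-72.6) = 75.38 F

75.38 F


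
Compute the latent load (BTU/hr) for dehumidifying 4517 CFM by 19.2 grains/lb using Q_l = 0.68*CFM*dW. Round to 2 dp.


Q = 0.68 * 4517 * 19.2 = 58973.95 BTU/hr

58973.95 BTU/hr


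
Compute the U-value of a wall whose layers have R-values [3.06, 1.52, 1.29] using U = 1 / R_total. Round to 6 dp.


R_total = 3.06 + 1.52 + 1.29 = 5.87
U = 1/5.87 = 0.170358

0.170358


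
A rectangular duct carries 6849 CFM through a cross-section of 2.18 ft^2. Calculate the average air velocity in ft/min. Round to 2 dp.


V = 6849 / 2.18 = 3141.74 ft/min

3141.74 ft/min


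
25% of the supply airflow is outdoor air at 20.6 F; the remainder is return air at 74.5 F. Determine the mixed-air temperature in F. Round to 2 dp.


T_mix = 0.25*20.6 + 0.75*74.5 = 61.03 F

61.03 F


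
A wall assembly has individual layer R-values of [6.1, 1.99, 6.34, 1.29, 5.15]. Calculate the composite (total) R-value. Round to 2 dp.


R_total = 6.1 + 1.99 + 6.34 + 1.29 + 5.15 = 20.87

20.87


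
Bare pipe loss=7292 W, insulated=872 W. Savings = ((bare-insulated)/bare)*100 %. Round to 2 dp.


Savings = ((7292-872)/7292)*100 = 88.04 %

88.04 %


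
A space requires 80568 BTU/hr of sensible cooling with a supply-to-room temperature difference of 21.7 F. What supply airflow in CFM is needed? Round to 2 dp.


CFM = 80568 / (1.08 * 21.7) = 3437.79

3437.79 CFM


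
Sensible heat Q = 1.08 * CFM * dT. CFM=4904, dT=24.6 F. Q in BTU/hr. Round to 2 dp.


Q = 1.08 * 4904 * 24.6 = 130289.47 BTU/hr

130289.47 BTU/hr


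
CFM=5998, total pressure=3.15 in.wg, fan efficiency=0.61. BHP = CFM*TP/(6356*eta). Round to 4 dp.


BHP = 5998 * 3.15 / (6356 * 0.61) = 4.8731 hp

4.8731 hp


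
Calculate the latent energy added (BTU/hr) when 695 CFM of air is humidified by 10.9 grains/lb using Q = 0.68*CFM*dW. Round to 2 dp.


Q = 0.68 * 695 * 10.9 = 5151.34 BTU/hr

5151.34 BTU/hr


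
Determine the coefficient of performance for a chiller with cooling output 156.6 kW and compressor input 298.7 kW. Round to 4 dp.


COP = 156.6 / 298.7 = 0.5243

0.5243


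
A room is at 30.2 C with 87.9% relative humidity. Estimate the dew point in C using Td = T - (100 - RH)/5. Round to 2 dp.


Td = 30.2 - (100-87.9)/5 = 27.78 C

27.78 C


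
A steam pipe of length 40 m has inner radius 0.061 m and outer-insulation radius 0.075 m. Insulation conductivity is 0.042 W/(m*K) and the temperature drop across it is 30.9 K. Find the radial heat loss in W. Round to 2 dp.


Q = 2*pi*0.042*40*30.9/ln(0.075/0.061) = 1578.66 W

1578.66 W


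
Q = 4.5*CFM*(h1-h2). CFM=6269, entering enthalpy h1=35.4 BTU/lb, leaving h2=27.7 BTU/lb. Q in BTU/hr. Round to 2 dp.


Q = 4.5 * 6269 * (35.4 - 27.7) = 217220.85 BTU/hr

217220.85 BTU/hr


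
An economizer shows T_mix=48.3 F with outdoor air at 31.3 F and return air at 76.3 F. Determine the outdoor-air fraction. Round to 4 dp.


frac = (48.3 - 76.3) / (31.3 - 76.3) = 0.6222

0.6222


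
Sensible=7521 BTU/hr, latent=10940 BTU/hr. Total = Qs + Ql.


Qt = 7521 + 10940 = 18461 BTU/hr

18461 BTU/hr


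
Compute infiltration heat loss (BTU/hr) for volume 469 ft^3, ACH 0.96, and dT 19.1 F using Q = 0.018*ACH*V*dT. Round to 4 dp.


Q = 0.018 * 0.96 * 469 * 19.1 = 154.7925 BTU/hr

154.7925 BTU/hr


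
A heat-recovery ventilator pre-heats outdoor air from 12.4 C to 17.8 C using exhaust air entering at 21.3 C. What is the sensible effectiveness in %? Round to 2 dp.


eff = (17.8-12.4)/(21.3-12.4)*100 = 60.67 %

60.67 %


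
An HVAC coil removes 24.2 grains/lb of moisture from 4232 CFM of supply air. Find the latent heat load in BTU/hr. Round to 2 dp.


Q = 0.68 * 4232 * 24.2 = 69641.79 BTU/hr

69641.79 BTU/hr


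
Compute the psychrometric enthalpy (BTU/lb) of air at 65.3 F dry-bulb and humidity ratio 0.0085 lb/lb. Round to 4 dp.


h = 0.24*65.3 + 0.0085*(1061+0.444*65.3) = 24.9369 BTU/lb

24.9369 BTU/lb


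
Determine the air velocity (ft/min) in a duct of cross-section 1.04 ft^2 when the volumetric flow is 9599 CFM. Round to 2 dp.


V = 9599 / 1.04 = 9229.81 ft/min

9229.81 ft/min


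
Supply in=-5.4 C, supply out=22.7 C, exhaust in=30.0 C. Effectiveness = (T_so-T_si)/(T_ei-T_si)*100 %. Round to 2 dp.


eff = (22.7-(-5.4))/(30.0-(-5.4))*100 = 79.38 %

79.38 %


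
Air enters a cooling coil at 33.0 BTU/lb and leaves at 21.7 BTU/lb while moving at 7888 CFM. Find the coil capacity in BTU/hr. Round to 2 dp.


Q = 4.5 * 7888 * (33.0 - 21.7) = 401104.80 BTU/hr

401104.80 BTU/hr


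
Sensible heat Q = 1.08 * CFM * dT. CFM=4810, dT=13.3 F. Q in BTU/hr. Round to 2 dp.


Q = 1.08 * 4810 * 13.3 = 69090.84 BTU/hr

69090.84 BTU/hr


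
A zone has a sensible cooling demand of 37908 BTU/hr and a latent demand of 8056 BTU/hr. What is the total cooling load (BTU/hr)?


Qt = 37908 + 8056 = 45964 BTU/hr

45964 BTU/hr


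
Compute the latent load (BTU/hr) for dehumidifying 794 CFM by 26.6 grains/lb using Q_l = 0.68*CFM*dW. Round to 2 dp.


Q = 0.68 * 794 * 26.6 = 14361.87 BTU/hr

14361.87 BTU/hr


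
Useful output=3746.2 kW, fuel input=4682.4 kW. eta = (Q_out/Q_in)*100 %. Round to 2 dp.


eta = (3746.2/4682.4)*100 = 80.01 %

80.01 %


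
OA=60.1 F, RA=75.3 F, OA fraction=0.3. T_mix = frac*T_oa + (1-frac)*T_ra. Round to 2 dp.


T_mix = 0.3*60.1 + 0.7*75.3 = 70.74 F

70.74 F


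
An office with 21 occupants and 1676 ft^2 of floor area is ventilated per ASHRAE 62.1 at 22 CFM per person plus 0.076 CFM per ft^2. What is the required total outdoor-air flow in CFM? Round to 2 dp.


Total = 21*22 + 1676*0.076 = 589.38 CFM

589.38 CFM


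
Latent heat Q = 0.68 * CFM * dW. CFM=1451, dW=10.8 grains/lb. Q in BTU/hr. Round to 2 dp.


Q = 0.68 * 1451 * 10.8 = 10656.14 BTU/hr

10656.14 BTU/hr


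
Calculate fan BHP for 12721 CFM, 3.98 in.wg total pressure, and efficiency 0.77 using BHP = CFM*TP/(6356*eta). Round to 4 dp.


BHP = 12721 * 3.98 / (6356 * 0.77) = 10.3450 hp

10.3450 hp


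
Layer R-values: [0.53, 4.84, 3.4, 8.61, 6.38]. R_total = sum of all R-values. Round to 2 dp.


R_total = 0.53 + 4.84 + 3.4 + 8.61 + 6.38 = 23.76

23.76


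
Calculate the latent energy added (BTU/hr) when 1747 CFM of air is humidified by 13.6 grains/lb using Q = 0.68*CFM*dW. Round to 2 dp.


Q = 0.68 * 1747 * 13.6 = 16156.26 BTU/hr

16156.26 BTU/hr


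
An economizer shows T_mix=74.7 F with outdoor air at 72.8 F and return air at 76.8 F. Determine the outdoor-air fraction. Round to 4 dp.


frac = (74.7 - 76.8) / (72.8 - 76.8) = 0.5250

0.5250


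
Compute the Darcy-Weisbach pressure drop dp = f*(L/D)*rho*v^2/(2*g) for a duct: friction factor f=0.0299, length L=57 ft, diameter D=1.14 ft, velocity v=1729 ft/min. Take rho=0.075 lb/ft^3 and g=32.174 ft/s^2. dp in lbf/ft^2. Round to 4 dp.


v_fps = 1729/60 = 28.8167 ft/s
dp = 0.0299*(57/1.14)*0.075*28.8167^2/(2*32.174) = 1.4470 lbf/ft^2

1.4470 lbf/ft^2


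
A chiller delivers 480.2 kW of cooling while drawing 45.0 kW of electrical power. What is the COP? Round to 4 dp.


COP = 480.2 / 45.0 = 10.6711

10.6711


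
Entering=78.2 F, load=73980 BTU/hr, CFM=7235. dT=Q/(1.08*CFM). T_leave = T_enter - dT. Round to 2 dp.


dT = 73980/(1.08*7235) = 9.4679
T_leave = 78.2 - 9.4679 = 68.73 F

68.73 F


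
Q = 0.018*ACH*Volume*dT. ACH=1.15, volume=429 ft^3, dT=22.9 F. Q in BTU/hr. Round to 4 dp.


Q = 0.018 * 1.15 * 429 * 22.9 = 203.3589 BTU/hr

203.3589 BTU/hr


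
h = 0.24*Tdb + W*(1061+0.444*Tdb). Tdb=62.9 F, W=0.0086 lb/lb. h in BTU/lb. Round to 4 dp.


h = 0.24*62.9 + 0.0086*(1061+0.444*62.9) = 24.4608 BTU/lb

24.4608 BTU/lb


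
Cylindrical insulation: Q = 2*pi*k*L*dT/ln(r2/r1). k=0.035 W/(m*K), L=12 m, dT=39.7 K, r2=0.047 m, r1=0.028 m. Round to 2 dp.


Q = 2*pi*0.035*12*39.7/ln(0.047/0.028) = 202.27 W

202.27 W


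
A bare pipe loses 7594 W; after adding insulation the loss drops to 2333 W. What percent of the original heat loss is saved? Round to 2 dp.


Savings = ((7594-2333)/7594)*100 = 69.28 %

69.28 %


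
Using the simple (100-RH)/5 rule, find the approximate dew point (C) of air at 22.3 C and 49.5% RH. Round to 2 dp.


Td = 22.3 - (100-49.5)/5 = 12.20 C

12.20 C


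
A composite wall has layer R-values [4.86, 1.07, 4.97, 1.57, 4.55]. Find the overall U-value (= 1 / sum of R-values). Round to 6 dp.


R_total = 4.86 + 1.07 + 4.97 + 1.57 + 4.55 = 17.02
U = 1/17.02 = 0.058754

0.058754


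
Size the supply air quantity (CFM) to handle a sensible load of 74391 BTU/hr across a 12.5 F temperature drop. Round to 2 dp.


CFM = 74391 / (1.08 * 12.5) = 5510.44

5510.44 CFM


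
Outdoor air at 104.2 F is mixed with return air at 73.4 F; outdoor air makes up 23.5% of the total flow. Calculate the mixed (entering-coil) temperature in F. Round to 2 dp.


T_mix = 73.4 + (23.5/100)*(104.2-73.4) = 80.64 F

80.64 F


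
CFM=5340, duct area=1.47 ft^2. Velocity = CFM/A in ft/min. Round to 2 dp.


V = 5340 / 1.47 = 3632.65 ft/min

3632.65 ft/min


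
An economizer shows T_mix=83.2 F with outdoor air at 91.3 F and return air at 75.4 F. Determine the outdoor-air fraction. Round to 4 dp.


frac = (83.2 - 75.4) / (91.3 - 75.4) = 0.4906

0.4906


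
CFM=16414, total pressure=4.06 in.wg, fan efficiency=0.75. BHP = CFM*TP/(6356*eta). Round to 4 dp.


BHP = 16414 * 4.06 / (6356 * 0.75) = 13.9796 hp

13.9796 hp


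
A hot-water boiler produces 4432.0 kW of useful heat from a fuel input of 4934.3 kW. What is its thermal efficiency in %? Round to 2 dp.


eta = (4432.0/4934.3)*100 = 89.82 %

89.82 %


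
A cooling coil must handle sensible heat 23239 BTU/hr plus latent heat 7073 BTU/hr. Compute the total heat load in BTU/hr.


Qt = 23239 + 7073 = 30312 BTU/hr

30312 BTU/hr


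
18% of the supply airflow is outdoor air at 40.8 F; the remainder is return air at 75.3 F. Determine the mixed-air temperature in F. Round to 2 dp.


T_mix = 0.18*40.8 + 0.82*75.3 = 69.09 F

69.09 F


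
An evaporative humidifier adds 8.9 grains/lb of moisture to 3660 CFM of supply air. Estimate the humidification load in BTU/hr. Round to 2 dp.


Q = 0.68 * 3660 * 8.9 = 22150.32 BTU/hr

22150.32 BTU/hr


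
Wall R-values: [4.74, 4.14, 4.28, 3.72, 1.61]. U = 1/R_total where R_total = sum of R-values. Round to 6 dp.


R_total = 4.74 + 4.14 + 4.28 + 3.72 + 1.61 = 18.49
U = 1/18.49 = 0.054083

0.054083


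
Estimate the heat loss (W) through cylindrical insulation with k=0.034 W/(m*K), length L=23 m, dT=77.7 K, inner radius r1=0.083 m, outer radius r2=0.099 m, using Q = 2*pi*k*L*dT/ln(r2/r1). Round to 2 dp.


Q = 2*pi*0.034*23*77.7/ln(0.099/0.083) = 2165.74 W

2165.74 W


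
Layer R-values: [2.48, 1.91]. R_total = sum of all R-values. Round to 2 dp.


R_total = 2.48 + 1.91 = 4.39

4.39


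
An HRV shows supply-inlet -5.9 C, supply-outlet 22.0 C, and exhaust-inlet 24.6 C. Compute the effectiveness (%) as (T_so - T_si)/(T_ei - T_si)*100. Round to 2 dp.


eff = (22.0-(-5.9))/(24.6-(-5.9))*100 = 91.48 %

91.48 %


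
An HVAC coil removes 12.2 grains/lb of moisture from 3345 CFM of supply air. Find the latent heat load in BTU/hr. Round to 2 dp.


Q = 0.68 * 3345 * 12.2 = 27750.12 BTU/hr

27750.12 BTU/hr


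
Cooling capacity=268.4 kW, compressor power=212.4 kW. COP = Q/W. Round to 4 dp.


COP = 268.4 / 212.4 = 1.2637

1.2637


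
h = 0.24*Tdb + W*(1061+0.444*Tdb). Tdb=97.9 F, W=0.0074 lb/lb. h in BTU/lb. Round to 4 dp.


h = 0.24*97.9 + 0.0074*(1061+0.444*97.9) = 31.6691 BTU/lb

31.6691 BTU/lb


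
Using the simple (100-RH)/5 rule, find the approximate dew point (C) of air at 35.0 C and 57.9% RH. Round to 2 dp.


Td = 35.0 - (100-57.9)/5 = 26.58 C

26.58 C


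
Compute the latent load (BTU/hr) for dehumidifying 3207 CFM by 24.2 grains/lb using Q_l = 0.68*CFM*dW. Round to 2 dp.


Q = 0.68 * 3207 * 24.2 = 52774.39 BTU/hr

52774.39 BTU/hr


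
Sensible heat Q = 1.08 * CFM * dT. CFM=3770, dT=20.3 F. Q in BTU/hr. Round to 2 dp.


Q = 1.08 * 3770 * 20.3 = 82653.48 BTU/hr

82653.48 BTU/hr


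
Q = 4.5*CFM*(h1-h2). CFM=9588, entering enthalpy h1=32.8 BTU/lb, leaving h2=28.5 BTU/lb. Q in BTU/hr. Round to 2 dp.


Q = 4.5 * 9588 * (32.8 - 28.5) = 185527.80 BTU/hr

185527.80 BTU/hr


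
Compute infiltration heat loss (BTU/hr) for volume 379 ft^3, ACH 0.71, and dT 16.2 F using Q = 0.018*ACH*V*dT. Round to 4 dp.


Q = 0.018 * 0.71 * 379 * 16.2 = 78.4666 BTU/hr

78.4666 BTU/hr


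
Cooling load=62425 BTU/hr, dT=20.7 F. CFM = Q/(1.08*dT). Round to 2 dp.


CFM = 62425 / (1.08 * 20.7) = 2792.32

2792.32 CFM


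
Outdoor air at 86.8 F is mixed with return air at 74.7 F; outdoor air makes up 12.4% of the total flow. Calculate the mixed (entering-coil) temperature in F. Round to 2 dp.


T_mix = 74.7 + (12.4/100)*(86.8-74.7) = 76.20 F

76.20 F


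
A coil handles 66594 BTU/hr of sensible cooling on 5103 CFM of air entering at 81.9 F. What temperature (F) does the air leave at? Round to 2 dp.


dT = 66594/(1.08*5103) = 12.0833
T_leave = 81.9 - 12.0833 = 69.82 F

69.82 F


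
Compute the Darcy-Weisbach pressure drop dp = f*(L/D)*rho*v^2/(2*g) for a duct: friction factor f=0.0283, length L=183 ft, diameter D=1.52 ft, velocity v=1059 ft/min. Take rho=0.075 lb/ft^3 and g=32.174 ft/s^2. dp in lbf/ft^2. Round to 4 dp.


v_fps = 1059/60 = 17.65 ft/s
dp = 0.0283*(183/1.52)*0.075*17.65^2/(2*32.174) = 1.2371 lbf/ft^2

1.2371 lbf/ft^2


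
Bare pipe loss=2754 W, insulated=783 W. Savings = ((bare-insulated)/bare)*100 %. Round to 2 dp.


Savings = ((2754-783)/2754)*100 = 71.57 %

71.57 %


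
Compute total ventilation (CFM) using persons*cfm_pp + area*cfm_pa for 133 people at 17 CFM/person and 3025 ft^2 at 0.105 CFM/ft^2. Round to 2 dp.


Total = 133*17 + 3025*0.105 = 2578.63 CFM

2578.63 CFM


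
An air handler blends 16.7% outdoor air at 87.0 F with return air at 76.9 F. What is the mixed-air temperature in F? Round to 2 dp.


T_mix = 76.9 + (16.7/100)*(87.0-76.9) = 78.59 F

78.59 F


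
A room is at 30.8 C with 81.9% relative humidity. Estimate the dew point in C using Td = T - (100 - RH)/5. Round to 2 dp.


Td = 30.8 - (100-81.9)/5 = 27.18 C

27.18 C


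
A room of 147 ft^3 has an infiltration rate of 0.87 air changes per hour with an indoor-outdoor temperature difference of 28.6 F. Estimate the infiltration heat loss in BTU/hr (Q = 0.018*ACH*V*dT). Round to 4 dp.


Q = 0.018 * 0.87 * 147 * 28.6 = 65.8378 BTU/hr

65.8378 BTU/hr


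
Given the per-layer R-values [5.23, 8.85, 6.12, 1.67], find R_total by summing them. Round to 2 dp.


R_total = 5.23 + 8.85 + 6.12 + 1.67 = 21.87

21.87


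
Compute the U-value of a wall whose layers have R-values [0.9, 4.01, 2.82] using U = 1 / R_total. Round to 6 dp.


R_total = 0.9 + 4.01 + 2.82 = 7.73
U = 1/7.73 = 0.129366

0.129366


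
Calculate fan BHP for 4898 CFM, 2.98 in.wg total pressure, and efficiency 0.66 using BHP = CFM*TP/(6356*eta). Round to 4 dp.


BHP = 4898 * 2.98 / (6356 * 0.66) = 3.4794 hp

3.4794 hp


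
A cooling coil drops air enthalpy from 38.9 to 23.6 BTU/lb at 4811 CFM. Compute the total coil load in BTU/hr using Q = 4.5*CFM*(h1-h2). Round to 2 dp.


Q = 4.5 * 4811 * (38.9 - 23.6) = 331237.35 BTU/hr

331237.35 BTU/hr


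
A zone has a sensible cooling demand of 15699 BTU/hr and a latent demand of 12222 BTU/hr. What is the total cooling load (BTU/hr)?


Qt = 15699 + 12222 = 27921 BTU/hr

27921 BTU/hr


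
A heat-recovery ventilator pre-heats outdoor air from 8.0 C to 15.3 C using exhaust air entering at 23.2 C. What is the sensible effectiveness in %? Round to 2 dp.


eff = (15.3-8.0)/(23.2-8.0)*100 = 48.03 %

48.03 %


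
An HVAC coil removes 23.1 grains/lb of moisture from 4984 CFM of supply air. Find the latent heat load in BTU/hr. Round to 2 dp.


Q = 0.68 * 4984 * 23.1 = 78288.67 BTU/hr

78288.67 BTU/hr


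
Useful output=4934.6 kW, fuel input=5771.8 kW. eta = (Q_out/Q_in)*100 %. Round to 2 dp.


eta = (4934.6/5771.8)*100 = 85.49 %

85.49 %


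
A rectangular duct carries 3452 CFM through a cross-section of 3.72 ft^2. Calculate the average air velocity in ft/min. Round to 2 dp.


V = 3452 / 3.72 = 927.96 ft/min

927.96 ft/min


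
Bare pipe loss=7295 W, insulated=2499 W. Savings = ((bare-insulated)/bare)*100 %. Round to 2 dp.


Savings = ((7295-2499)/7295)*100 = 65.74 %

65.74 %


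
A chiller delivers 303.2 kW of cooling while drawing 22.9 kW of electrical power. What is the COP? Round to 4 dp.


COP = 303.2 / 22.9 = 13.2402

13.2402


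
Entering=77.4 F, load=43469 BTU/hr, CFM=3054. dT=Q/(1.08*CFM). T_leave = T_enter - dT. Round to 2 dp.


dT = 43469/(1.08*3054) = 13.1791
T_leave = 77.4 - 13.1791 = 64.22 F

64.22 F


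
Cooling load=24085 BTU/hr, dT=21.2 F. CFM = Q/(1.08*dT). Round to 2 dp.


CFM = 24085 / (1.08 * 21.2) = 1051.93

1051.93 CFM


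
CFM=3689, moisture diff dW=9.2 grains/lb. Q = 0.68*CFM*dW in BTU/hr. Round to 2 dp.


Q = 0.68 * 3689 * 9.2 = 23078.38 BTU/hr

23078.38 BTU/hr


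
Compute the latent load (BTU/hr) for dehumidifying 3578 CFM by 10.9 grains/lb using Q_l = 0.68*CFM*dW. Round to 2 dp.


Q = 0.68 * 3578 * 10.9 = 26520.14 BTU/hr

26520.14 BTU/hr


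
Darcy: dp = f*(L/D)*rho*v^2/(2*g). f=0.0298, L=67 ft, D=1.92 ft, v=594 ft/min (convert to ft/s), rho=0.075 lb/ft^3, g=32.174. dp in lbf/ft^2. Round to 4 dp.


v_fps = 594/60 = 9.9 ft/s
dp = 0.0298*(67/1.92)*0.075*9.9^2/(2*32.174) = 0.1188 lbf/ft^2

0.1188 lbf/ft^2


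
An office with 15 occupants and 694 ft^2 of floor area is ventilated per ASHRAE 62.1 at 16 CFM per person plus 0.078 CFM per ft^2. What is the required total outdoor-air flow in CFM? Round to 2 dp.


Total = 15*16 + 694*0.078 = 294.13 CFM

294.13 CFM


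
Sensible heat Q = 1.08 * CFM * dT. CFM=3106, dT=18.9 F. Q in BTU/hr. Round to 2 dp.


Q = 1.08 * 3106 * 18.9 = 63399.67 BTU/hr

63399.67 BTU/hr


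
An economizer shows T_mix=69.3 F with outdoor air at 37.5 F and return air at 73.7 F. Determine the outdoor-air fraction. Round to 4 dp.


frac = (69.3 - 73.7) / (37.5 - 73.7) = 0.1215

0.1215


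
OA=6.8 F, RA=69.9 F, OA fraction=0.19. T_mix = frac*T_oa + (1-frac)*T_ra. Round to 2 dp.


T_mix = 0.19*6.8 + 0.81*69.9 = 57.91 F

57.91 F


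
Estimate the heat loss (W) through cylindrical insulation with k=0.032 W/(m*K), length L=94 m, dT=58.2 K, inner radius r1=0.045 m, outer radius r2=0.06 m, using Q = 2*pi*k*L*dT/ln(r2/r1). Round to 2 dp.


Q = 2*pi*0.032*94*58.2/ln(0.06/0.045) = 3823.56 W

3823.56 W


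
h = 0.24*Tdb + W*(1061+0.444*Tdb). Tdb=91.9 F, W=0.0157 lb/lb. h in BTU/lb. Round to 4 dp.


h = 0.24*91.9 + 0.0157*(1061+0.444*91.9) = 39.3543 BTU/lb

39.3543 BTU/lb


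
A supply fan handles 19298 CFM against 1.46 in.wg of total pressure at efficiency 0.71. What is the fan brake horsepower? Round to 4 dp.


BHP = 19298 * 1.46 / (6356 * 0.71) = 6.2434 hp

6.2434 hp


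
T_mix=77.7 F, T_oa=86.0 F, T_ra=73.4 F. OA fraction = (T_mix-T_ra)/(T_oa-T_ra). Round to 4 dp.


frac = (77.7 - 73.4) / (86.0 - 73.4) = 0.3413

0.3413


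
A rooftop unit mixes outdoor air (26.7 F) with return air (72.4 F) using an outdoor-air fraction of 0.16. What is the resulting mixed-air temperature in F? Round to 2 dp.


T_mix = 0.16*26.7 + 0.84*72.4 = 65.09 F

65.09 F


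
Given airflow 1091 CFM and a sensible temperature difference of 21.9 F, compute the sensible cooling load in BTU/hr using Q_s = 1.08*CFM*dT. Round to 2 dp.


Q = 1.08 * 1091 * 21.9 = 25804.33 BTU/hr

25804.33 BTU/hr


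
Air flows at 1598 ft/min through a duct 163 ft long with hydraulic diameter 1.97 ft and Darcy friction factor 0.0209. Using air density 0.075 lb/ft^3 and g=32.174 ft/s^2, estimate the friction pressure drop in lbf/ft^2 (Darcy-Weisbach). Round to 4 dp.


v_fps = 1598/60 = 26.6333 ft/s
dp = 0.0209*(163/1.97)*0.075*26.6333^2/(2*32.174) = 1.4297 lbf/ft^2

1.4297 lbf/ft^2


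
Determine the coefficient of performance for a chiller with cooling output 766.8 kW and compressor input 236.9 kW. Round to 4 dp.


COP = 766.8 / 236.9 = 3.2368

3.2368


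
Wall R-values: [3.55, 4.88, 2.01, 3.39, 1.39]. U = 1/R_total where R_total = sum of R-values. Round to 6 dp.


R_total = 3.55 + 4.88 + 2.01 + 3.39 + 1.39 = 15.22
U = 1/15.22 = 0.065703

0.065703


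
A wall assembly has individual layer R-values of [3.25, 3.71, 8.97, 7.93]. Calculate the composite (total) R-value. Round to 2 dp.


R_total = 3.25 + 3.71 + 8.97 + 7.93 = 23.86

23.86


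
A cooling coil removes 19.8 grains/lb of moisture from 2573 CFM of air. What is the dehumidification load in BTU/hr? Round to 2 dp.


Q = 0.68 * 2573 * 19.8 = 34642.87 BTU/hr

34642.87 BTU/hr


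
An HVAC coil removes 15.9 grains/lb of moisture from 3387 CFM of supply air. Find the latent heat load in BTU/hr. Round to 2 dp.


Q = 0.68 * 3387 * 15.9 = 36620.24 BTU/hr

36620.24 BTU/hr


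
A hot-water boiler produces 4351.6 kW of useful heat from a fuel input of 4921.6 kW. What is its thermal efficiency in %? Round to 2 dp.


eta = (4351.6/4921.6)*100 = 88.42 %

88.42 %


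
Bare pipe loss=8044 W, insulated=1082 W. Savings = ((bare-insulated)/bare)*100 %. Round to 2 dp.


Savings = ((8044-1082)/8044)*100 = 86.55 %

86.55 %


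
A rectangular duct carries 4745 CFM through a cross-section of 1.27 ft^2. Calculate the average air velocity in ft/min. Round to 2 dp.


V = 4745 / 1.27 = 3736.22 ft/min

3736.22 ft/min


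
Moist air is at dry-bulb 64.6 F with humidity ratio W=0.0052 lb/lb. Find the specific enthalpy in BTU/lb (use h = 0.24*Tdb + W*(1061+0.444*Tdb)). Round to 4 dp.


h = 0.24*64.6 + 0.0052*(1061+0.444*64.6) = 21.1703 BTU/lb

21.1703 BTU/lb


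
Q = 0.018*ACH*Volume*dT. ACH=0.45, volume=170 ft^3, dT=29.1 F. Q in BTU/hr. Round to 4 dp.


Q = 0.018 * 0.45 * 170 * 29.1 = 40.0707 BTU/hr

40.0707 BTU/hr


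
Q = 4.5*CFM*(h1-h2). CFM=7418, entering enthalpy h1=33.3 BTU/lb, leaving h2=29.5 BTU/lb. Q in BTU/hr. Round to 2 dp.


Q = 4.5 * 7418 * (33.3 - 29.5) = 126847.80 BTU/hr

126847.80 BTU/hr


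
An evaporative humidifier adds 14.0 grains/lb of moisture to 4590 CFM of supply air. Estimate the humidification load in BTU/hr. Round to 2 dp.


Q = 0.68 * 4590 * 14.0 = 43696.80 BTU/hr

43696.80 BTU/hr


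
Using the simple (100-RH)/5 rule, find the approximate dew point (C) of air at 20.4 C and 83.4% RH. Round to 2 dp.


Td = 20.4 - (100-83.4)/5 = 17.08 C

17.08 C


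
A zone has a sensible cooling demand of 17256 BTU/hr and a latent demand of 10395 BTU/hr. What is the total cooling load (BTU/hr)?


Qt = 17256 + 10395 = 27651 BTU/hr

27651 BTU/hr


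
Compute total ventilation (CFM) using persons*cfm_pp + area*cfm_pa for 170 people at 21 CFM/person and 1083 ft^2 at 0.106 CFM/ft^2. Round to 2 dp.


Total = 170*21 + 1083*0.106 = 3684.80 CFM

3684.80 CFM


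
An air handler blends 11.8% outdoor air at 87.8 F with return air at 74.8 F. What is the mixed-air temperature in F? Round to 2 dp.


T_mix = 74.8 + (11.8/100)*(87.8-74.8) = 76.33 F

76.33 F


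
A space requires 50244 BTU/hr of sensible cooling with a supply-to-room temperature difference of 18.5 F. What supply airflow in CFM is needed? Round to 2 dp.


CFM = 50244 / (1.08 * 18.5) = 2514.71

2514.71 CFM


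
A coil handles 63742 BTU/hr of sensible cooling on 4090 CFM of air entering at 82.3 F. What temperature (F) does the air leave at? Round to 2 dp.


dT = 63742/(1.08*4090) = 14.4304
T_leave = 82.3 - 14.4304 = 67.87 F

67.87 F


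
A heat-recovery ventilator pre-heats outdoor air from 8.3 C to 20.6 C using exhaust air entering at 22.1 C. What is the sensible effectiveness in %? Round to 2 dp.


eff = (20.6-8.3)/(22.1-8.3)*100 = 89.13 %

89.13 %


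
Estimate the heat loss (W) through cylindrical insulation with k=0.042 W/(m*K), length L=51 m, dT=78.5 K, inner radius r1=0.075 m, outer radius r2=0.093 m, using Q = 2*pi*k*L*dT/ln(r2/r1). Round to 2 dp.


Q = 2*pi*0.042*51*78.5/ln(0.093/0.075) = 4911.40 W

4911.40 W


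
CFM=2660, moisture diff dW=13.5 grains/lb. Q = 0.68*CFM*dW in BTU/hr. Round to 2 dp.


Q = 0.68 * 2660 * 13.5 = 24418.80 BTU/hr

24418.80 BTU/hr


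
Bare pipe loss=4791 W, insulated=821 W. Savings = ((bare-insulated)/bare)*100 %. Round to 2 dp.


Savings = ((4791-821)/4791)*100 = 82.86 %

82.86 %


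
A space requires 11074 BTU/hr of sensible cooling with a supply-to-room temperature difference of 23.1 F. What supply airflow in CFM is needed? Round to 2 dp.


CFM = 11074 / (1.08 * 23.1) = 443.88

443.88 CFM


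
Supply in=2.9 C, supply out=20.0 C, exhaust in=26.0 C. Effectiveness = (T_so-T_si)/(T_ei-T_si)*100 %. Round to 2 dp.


eff = (20.0-2.9)/(26.0-2.9)*100 = 74.03 %

74.03 %


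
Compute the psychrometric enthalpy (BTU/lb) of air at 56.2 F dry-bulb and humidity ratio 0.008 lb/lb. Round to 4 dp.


h = 0.24*56.2 + 0.008*(1061+0.444*56.2) = 22.1756 BTU/lb

22.1756 BTU/lb


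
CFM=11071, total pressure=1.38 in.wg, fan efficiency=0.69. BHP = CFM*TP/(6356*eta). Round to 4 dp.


BHP = 11071 * 1.38 / (6356 * 0.69) = 3.4836 hp

3.4836 hp


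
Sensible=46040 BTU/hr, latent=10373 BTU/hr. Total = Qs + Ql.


Qt = 46040 + 10373 = 56413 BTU/hr

56413 BTU/hr


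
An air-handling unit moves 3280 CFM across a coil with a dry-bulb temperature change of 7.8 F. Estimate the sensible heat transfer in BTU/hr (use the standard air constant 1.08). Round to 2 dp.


Q = 1.08 * 3280 * 7.8 = 27630.72 BTU/hr

27630.72 BTU/hr


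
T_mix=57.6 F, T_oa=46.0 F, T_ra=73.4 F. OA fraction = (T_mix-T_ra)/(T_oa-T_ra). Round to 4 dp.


frac = (57.6 - 73.4) / (46.0 - 73.4) = 0.5766

0.5766


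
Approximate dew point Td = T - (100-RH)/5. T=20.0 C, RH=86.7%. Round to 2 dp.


Td = 20.0 - (100-86.7)/5 = 17.34 C

17.34 C


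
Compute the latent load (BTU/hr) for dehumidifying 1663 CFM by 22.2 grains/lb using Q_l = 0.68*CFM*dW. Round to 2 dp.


Q = 0.68 * 1663 * 22.2 = 25104.65 BTU/hr

25104.65 BTU/hr


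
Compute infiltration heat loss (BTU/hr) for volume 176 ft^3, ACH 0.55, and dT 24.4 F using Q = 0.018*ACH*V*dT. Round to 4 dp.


Q = 0.018 * 0.55 * 176 * 24.4 = 42.5146 BTU/hr

42.5146 BTU/hr


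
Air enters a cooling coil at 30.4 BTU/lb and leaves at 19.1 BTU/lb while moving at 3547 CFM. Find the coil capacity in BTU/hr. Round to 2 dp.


Q = 4.5 * 3547 * (30.4 - 19.1) = 180364.95 BTU/hr

180364.95 BTU/hr


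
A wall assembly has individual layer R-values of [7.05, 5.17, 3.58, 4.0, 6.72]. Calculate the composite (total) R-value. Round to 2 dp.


R_total = 7.05 + 5.17 + 3.58 + 4.0 + 6.72 = 26.52

26.52


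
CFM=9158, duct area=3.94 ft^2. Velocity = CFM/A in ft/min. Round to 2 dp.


V = 9158 / 3.94 = 2324.37 ft/min

2324.37 ft/min


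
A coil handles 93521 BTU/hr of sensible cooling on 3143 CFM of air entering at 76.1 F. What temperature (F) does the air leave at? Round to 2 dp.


dT = 93521/(1.08*3143) = 27.5512
T_leave = 76.1 - 27.5512 = 48.55 F

48.55 F


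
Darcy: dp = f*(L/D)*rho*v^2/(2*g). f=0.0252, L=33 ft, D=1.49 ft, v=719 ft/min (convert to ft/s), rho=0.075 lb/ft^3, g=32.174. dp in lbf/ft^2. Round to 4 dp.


v_fps = 719/60 = 11.9833 ft/s
dp = 0.0252*(33/1.49)*0.075*11.9833^2/(2*32.174) = 0.0934 lbf/ft^2

0.0934 lbf/ft^2


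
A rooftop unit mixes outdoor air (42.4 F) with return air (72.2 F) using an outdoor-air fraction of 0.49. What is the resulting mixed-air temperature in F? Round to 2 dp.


T_mix = 0.49*42.4 + 0.51*72.2 = 57.60 F

57.60 F


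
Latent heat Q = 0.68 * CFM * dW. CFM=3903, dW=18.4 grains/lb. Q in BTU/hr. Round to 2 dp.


Q = 0.68 * 3903 * 18.4 = 48834.34 BTU/hr

48834.34 BTU/hr


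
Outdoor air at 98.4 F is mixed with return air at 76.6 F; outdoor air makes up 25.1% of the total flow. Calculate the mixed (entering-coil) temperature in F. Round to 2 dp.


T_mix = 76.6 + (25.1/100)*(98.4-76.6) = 82.07 F

82.07 F


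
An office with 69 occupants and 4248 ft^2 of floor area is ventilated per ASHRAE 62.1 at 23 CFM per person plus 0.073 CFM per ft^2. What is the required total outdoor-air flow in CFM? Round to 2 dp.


Total = 69*23 + 4248*0.073 = 1897.10 CFM

1897.10 CFM


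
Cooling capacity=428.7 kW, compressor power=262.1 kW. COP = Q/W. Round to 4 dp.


COP = 428.7 / 262.1 = 1.6356

1.6356


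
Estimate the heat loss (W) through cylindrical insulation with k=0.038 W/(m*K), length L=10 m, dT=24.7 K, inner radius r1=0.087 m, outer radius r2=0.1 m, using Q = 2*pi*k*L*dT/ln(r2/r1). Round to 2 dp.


Q = 2*pi*0.038*10*24.7/ln(0.1/0.087) = 423.47 W

423.47 W


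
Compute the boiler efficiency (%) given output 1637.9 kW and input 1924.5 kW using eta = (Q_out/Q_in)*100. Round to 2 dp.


eta = (1637.9/1924.5)*100 = 85.11 %

85.11 %


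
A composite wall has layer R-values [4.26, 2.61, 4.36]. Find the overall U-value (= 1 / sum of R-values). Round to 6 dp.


R_total = 4.26 + 2.61 + 4.36 = 11.23
U = 1/11.23 = 0.089047

0.089047


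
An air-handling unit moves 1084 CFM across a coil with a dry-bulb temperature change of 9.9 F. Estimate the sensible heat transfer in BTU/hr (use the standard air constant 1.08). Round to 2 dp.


Q = 1.08 * 1084 * 9.9 = 11590.13 BTU/hr

11590.13 BTU/hr


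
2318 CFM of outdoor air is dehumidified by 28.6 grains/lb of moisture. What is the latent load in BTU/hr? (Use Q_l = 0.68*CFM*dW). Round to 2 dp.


Q = 0.68 * 2318 * 28.6 = 45080.46 BTU/hr

45080.46 BTU/hr


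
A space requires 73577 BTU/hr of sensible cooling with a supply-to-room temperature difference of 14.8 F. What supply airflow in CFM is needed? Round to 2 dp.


CFM = 73577 / (1.08 * 14.8) = 4603.17

4603.17 CFM


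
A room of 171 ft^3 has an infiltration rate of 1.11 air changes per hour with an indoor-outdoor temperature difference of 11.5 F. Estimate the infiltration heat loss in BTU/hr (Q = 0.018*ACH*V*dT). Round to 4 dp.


Q = 0.018 * 1.11 * 171 * 11.5 = 39.2907 BTU/hr

39.2907 BTU/hr


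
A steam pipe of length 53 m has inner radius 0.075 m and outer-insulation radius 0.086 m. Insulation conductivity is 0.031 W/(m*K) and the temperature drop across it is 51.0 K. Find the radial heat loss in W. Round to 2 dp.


Q = 2*pi*0.031*53*51.0/ln(0.086/0.075) = 3846.92 W

3846.92 W


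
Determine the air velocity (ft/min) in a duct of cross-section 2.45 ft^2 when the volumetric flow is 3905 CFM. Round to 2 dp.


V = 3905 / 2.45 = 1593.88 ft/min

1593.88 ft/min


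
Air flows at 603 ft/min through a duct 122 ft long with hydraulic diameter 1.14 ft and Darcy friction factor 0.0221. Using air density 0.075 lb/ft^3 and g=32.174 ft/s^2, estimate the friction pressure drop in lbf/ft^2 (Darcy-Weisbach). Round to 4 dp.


v_fps = 603/60 = 10.05 ft/s
dp = 0.0221*(122/1.14)*0.075*10.05^2/(2*32.174) = 0.2784 lbf/ft^2

0.2784 lbf/ft^2


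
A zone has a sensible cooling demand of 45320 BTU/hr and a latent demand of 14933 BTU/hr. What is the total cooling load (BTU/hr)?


Qt = 45320 + 14933 = 60253 BTU/hr

60253 BTU/hr


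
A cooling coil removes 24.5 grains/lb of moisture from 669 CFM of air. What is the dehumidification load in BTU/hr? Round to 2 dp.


Q = 0.68 * 669 * 24.5 = 11145.54 BTU/hr

11145.54 BTU/hr


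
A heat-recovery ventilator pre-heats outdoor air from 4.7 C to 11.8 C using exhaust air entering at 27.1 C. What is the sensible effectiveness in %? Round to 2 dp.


eff = (11.8-4.7)/(27.1-4.7)*100 = 31.70 %

31.70 %


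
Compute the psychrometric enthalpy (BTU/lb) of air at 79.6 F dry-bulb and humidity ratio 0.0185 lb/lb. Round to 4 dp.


h = 0.24*79.6 + 0.0185*(1061+0.444*79.6) = 39.3863 BTU/lb

39.3863 BTU/lb


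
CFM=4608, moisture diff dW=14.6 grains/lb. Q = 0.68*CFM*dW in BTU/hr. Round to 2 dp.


Q = 0.68 * 4608 * 14.6 = 45748.22 BTU/hr

45748.22 BTU/hr


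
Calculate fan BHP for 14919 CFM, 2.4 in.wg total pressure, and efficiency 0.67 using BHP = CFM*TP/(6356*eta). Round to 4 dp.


BHP = 14919 * 2.4 / (6356 * 0.67) = 8.4080 hp

8.4080 hp


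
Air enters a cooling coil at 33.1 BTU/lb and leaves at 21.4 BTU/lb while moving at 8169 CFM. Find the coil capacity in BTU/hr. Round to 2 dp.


Q = 4.5 * 8169 * (33.1 - 21.4) = 430097.85 BTU/hr

430097.85 BTU/hr


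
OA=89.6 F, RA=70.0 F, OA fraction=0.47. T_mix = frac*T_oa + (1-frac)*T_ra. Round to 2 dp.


T_mix = 0.47*89.6 + 0.53*70.0 = 79.21 F

79.21 F


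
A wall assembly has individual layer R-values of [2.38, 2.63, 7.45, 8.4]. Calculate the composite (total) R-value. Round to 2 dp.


R_total = 2.38 + 2.63 + 7.45 + 8.4 = 20.86

20.86


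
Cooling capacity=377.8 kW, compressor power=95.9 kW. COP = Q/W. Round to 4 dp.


COP = 377.8 / 95.9 = 3.9395

3.9395


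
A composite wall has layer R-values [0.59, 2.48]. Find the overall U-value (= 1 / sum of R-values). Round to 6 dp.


R_total = 0.59 + 2.48 = 3.07
U = 1/3.07 = 0.325733

0.325733


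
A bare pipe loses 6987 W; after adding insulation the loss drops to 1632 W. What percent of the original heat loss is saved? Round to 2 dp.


Savings = ((6987-1632)/6987)*100 = 76.64 %

76.64 %


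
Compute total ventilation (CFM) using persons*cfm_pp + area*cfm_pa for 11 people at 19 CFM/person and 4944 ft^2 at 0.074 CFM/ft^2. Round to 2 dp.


Total = 11*19 + 4944*0.074 = 574.86 CFM

574.86 CFM


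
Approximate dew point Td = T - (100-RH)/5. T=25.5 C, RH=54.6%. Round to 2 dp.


Td = 25.5 - (100-54.6)/5 = 16.42 C

16.42 C


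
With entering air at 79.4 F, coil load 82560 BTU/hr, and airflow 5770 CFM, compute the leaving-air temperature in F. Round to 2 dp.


dT = 82560/(1.08*5770) = 13.2486
T_leave = 79.4 - 13.2486 = 66.15 F

66.15 F


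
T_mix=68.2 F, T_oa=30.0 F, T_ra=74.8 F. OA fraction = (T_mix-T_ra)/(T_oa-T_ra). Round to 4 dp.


frac = (68.2 - 74.8) / (30.0 - 74.8) = 0.1473

0.1473


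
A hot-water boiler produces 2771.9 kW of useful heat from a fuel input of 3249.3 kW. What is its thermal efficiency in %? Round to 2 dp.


eta = (2771.9/3249.3)*100 = 85.31 %

85.31 %


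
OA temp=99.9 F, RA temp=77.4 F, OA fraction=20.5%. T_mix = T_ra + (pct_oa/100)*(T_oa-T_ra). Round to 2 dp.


T_mix = 77.4 + (20.5/100)*(99.9-77.4) = 82.01 F

82.01 F


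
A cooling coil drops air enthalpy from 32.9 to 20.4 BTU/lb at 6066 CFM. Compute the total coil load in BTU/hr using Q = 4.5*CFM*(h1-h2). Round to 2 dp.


Q = 4.5 * 6066 * (32.9 - 20.4) = 341212.50 BTU/hr

341212.50 BTU/hr


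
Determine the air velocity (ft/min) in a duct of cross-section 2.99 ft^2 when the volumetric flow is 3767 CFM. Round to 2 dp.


V = 3767 / 2.99 = 1259.87 ft/min

1259.87 ft/min


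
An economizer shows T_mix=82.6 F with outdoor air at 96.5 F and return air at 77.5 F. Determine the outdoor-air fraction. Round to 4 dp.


frac = (82.6 - 77.5) / (96.5 - 77.5) = 0.2684

0.2684


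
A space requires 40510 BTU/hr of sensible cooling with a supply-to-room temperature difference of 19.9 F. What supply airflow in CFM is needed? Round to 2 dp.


CFM = 40510 / (1.08 * 19.9) = 1884.89

1884.89 CFM


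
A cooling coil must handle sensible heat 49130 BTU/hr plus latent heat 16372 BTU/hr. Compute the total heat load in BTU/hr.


Qt = 49130 + 16372 = 65502 BTU/hr

65502 BTU/hr


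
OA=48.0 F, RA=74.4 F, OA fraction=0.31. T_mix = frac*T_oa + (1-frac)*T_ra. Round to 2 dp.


T_mix = 0.31*48.0 + 0.69*74.4 = 66.22 F

66.22 F


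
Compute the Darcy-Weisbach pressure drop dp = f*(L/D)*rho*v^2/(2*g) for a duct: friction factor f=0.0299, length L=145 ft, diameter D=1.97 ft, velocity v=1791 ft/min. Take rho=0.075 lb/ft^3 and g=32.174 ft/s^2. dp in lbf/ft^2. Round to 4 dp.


v_fps = 1791/60 = 29.85 ft/s
dp = 0.0299*(145/1.97)*0.075*29.85^2/(2*32.174) = 2.2855 lbf/ft^2

2.2855 lbf/ft^2


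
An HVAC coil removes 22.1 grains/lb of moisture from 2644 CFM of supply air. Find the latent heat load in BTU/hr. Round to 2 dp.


Q = 0.68 * 2644 * 22.1 = 39734.03 BTU/hr

39734.03 BTU/hr


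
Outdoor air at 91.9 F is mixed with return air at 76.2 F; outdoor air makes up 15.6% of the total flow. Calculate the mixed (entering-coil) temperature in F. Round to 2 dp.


T_mix = 76.2 + (15.6/100)*(91.9-76.2) = 78.65 F

78.65 F


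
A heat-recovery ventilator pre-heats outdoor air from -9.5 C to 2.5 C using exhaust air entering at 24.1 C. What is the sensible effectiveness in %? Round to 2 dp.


eff = (2.5-(-9.5))/(24.1-(-9.5))*100 = 35.71 %

35.71 %


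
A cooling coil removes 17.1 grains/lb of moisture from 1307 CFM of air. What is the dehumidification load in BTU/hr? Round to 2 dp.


Q = 0.68 * 1307 * 17.1 = 15197.80 BTU/hr

15197.80 BTU/hr


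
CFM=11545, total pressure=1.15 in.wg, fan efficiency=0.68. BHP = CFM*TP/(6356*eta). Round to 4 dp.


BHP = 11545 * 1.15 / (6356 * 0.68) = 3.0718 hp

3.0718 hp


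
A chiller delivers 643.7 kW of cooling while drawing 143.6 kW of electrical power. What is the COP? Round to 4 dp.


COP = 643.7 / 143.6 = 4.4826

4.4826


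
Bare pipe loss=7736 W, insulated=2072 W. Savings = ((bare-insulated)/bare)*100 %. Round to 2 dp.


Savings = ((7736-2072)/7736)*100 = 73.22 %

73.22 %


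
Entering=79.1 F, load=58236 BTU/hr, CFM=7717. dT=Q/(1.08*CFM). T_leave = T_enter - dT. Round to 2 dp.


dT = 58236/(1.08*7717) = 6.9875
T_leave = 79.1 - 6.9875 = 72.11 F

72.11 F


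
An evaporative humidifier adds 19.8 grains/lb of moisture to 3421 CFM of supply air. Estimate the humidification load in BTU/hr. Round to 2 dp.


Q = 0.68 * 3421 * 19.8 = 46060.34 BTU/hr

46060.34 BTU/hr
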